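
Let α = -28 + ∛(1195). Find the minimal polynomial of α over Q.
m_α(x) = x^3 + 84x^2 + 2352x + 20757

Set β = α + 28 = ∛(1195), so β^3 = 1195. Then (α + 28)^3 - 1195 = 0, i.e. α is a root of g(x) = (x + 28)^3 - 1195 = x^3 + 84x^2 + 2352x + 20757. Since g(x) = h(x + 28) where h(x) = x^3 - 1195, and h is irreducible over Q (because 1195 is not a perfect cube, so h has no rational root, and a monic cubic with no rational root is irreducible), g is also irreducible (irreducibility is preserved under the substitution x → x + 28). Hence m_α(x) = x^3 + 84x^2 + 2352x + 20757.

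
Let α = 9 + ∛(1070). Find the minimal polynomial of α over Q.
m_α(x) = x^3 - 27x^2 + 243x - 1799

Set β = α - 9 = ∛(1070), so β^3 = 1070. Then (α - 9)^3 - 1070 = 0, i.e. α is a root of g(x) = (x - 9)^3 - 1070 = x^3 - 27x^2 + 243x - 1799. Since g(x) = h(x - 9) where h(x) = x^3 - 1070, and h is irreducible over Q (because 1070 is not a perfect cube, so h has no rational root, and a monic cubic with no rational root is irreducible), g is also irreducible (irreducibility is preserved under the substitution x → x - 9). Hence m_α(x) = x^3 - 27x^2 + 243x - 1799.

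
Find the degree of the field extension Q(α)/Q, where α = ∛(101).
[Q(α):Q] = 3

The minimal polynomial of α is x^3 - 101, irreducible over Q since 101 is not a perfect cube (so x^3 - 101 has no rational root). Hence [Q(α):Q] = deg(m_α) = 3.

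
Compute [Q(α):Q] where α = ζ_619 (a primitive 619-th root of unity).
[Q(α):Q] = 618

The minimal polynomial of ζ_619 over Q is the 619-th cyclotomic polynomial Φ_619(x), which is irreducible over Q and has degree φ(619) = 618. Hence [Q(α):Q] = φ(619) = 618.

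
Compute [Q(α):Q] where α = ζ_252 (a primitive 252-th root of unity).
[Q(α):Q] = 72

The minimal polynomial of ζ_252 over Q is the 252-th cyclotomic polynomial Φ_252(x), which is irreducible over Q and has degree φ(252) = 72. Hence [Q(α):Q] = φ(252) = 72.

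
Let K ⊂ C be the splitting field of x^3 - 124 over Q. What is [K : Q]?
[K : Q] = 6

The roots of x^3 - 124 are ∛124, ω∛124, ω^2∛124 where ω = e^(2πi/3) is a primitive cube root of unity, so K = Q(∛124, ω). Now [Q(∛124):Q] = 3 (since 124 is not a perfect cube, x^3 - 124 is irreducible) and [Q(ω):Q] = 2. Both 2 and 3 divide [K:Q], and [K:Q] ≤ 3·2 = 6, so [K:Q] = 6. (Equivalently: Q(∛124) ⊂ R but ω ∉ R, so [K : Q(∛124)] = 2.)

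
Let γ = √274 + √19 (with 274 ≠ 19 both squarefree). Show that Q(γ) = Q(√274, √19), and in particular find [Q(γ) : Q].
[Q(γ) : Q] = 4 (equivalently, Q(γ) = Q(√274, √19))

Obviously Q(γ) ⊆ Q(√274, √19), and [Q(√274, √19):Q] = 4 (since 274, 19 are distinct squarefree integers > 1 with 5206 not a perfect square). To show equality we compute the minimal polynomial of γ. From γ = √274 + √19: γ^2 = 274 + 2√(5206) + 19 = 293 + 2√(5206), so γ^2 - 293 = 2√(5206); squaring, (γ^2 - 293)^2 = 4·5206, i.e. γ^4 - 586γ^2 + 85849 - 20824 = 0, i.e. γ^4 - 586γ^2 + 65025 = 0. So γ is a root of x^4 - 586x^2 + 65025. This polynomial is irreducible over Q: it has no rational root (each ±√274 ± √19 is irrational), and any factorization into two quadratics over Q would force √(5206) ∈ Q (pairing opposite roots) or √274, √19 ∈ Q (other pairings), all impossible. Hence [Q(γ):Q] = 4 = [Q(√274, √19):Q], so Q(γ) = Q(√274, √19).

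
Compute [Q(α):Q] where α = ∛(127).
[Q(α):Q] = 3

The minimal polynomial of α is x^3 - 127, irreducible over Q since 127 is not a perfect cube (so x^3 - 127 has no rational root). Hence [Q(α):Q] = deg(m_α) = 3.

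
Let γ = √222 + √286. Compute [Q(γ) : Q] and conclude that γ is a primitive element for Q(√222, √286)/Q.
[Q(γ) : Q] = 4 (equivalently, Q(γ) = Q(√222, √286))

Obviously Q(γ) ⊆ Q(√222, √286), and [Q(√222, √286):Q] = 4 (since 222, 286 are distinct squarefree integers > 1 with 63492 not a perfect square). To show equality we compute the minimal polynomial of γ. From γ = √222 + √286: γ^2 = 222 + 2√(63492) + 286 = 508 + 2√(63492), so γ^2 - 508 = 2√(63492); squaring, (γ^2 - 508)^2 = 4·63492, i.e. γ^4 - 1016γ^2 + 258064 - 253968 = 0, i.e. γ^4 - 1016γ^2 + 4096 = 0. So γ is a root of x^4 - 1016x^2 + 4096. This polynomial is irreducible over Q: it has no rational root (each ±√222 ± √286 is irrational), and any factorization into two quadratics over Q would force √(63492) ∈ Q (pairing opposite roots) or √222, √286 ∈ Q (other pairings), all impossible. Hence [Q(γ):Q] = 4 = [Q(√222, √286):Q], so Q(γ) = Q(√222, √286).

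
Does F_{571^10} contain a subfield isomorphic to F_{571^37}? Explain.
No: F_{571^37} is not a subfield of F_{571^10}

F_{p^m} embeds in F_{p^n} iff m | n. Here 37 ∤ 10 (since 10 = 0·37 + 10 with remainder 10 ≠ 0), so F_{571^37} is not a subfield of F_{571^10}. Equivalently: if it were, the tower law would give 37 = [F_{571^37}:F_571] dividing [F_{571^10}:F_571] = 10, contradiction.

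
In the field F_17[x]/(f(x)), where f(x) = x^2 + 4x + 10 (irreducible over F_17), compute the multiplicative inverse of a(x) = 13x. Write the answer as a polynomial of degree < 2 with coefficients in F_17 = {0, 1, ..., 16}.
a(x)^(-1) ≡ 3x + 12 (mod f(x))

Since f is irreducible over F_17, F_17[x]/(f) is a field and a(x) ≠ 0 has an inverse. Apply the extended Euclidean algorithm to f(x) and a(x) in F_17[x]: f(x) = (4x + 16)·a(x) + (10). The last nonzero remainder is the constant 10 = gcd(f, a) in F_17. Back-substituting through the division chain expresses 10 = s(x)·a(x) + t(x)·f(x) with s(x) ≡ 13x + 1 (mod f), so (13x + 1)·a(x) ≡ 10 (mod f). Multiplying by 10^(-1) ≡ 12 in F_17 gives a(x)^(-1) ≡ 12·(13x + 1) ≡ 3x + 12 (mod f). Check: (13x)·(3x + 12) = 5x^2 + 3x ≡ 1 (mod x^2 + 4x + 10).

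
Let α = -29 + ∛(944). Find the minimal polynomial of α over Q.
m_α(x) = x^3 + 87x^2 + 2523x + 23445

Set β = α + 29 = ∛(944), so β^3 = 944. Then (α + 29)^3 - 944 = 0, i.e. α is a root of g(x) = (x + 29)^3 - 944 = x^3 + 87x^2 + 2523x + 23445. Since g(x) = h(x + 29) where h(x) = x^3 - 944, and h is irreducible over Q (because 944 is not a perfect cube, so h has no rational root, and a monic cubic with no rational root is irreducible), g is also irreducible (irreducibility is preserved under the substitution x → x + 29). Hence m_α(x) = x^3 + 87x^2 + 2523x + 23445.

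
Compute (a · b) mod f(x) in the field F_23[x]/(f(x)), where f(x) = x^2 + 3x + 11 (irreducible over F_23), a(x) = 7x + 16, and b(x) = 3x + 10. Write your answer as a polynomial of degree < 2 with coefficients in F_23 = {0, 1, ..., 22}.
a · b ≡ 9x + 21 (mod f(x))

Multiply in F_23[x]: a(x)·b(x) = (7x + 16)·(3x + 10) = 21x^2 + 3x + 22. This has degree ≥ 2, so divide by f(x) over F_23: 21x^2 + 3x + 22 = (21)·(x^2 + 3x + 11) + (9x + 21). Hence a·b ≡ 9x + 21 (mod f). (F_23[x]/(f) is a field with 23^2 = 529 elements since f is irreducible of degree 2.)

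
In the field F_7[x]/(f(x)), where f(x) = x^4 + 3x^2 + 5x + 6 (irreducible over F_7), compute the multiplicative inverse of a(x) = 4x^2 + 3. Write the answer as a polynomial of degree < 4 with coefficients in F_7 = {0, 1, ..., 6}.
a(x)^(-1) ≡ 2x^3 + 3x^2 + x + 1 (mod f(x))

Since f is irreducible over F_7, F_7[x]/(f) is a field and a(x) ≠ 0 has an inverse. Apply the extended Euclidean algorithm to f(x) and a(x) in F_7[x]: f(x) = (2x^2 + 1)·a(x) + (5x + 3);  a(x) = (5x + 4)·(5x + 3) + (5). The last nonzero remainder is the constant 5 = gcd(f, a) in F_7. Back-substituting through the division chain expresses 5 = s(x)·a(x) + t(x)·f(x) with s(x) ≡ 3x^3 + x^2 + 5x + 5 (mod f), so (3x^3 + x^2 + 5x + 5)·a(x) ≡ 5 (mod f). Multiplying by 5^(-1) ≡ 3 in F_7 gives a(x)^(-1) ≡ 3·(3x^3 + x^2 + 5x + 5) ≡ 2x^3 + 3x^2 + x + 1 (mod f). Check: (4x^2 + 3)·(2x^3 + 3x^2 + x + 1) = x^5 + 5x^4 + 3x^3 + 6x^2 + 3x + 3 ≡ 1 (mod x^4 + 3x^2 + 5x + 6).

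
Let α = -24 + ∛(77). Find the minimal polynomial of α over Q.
m_α(x) = x^3 + 72x^2 + 1728x + 13747

Set β = α + 24 = ∛(77), so β^3 = 77. Then (α + 24)^3 - 77 = 0, i.e. α is a root of g(x) = (x + 24)^3 - 77 = x^3 + 72x^2 + 1728x + 13747. Since g(x) = h(x + 24) where h(x) = x^3 - 77, and h is irreducible over Q (because 77 is not a perfect cube, so h has no rational root, and a monic cubic with no rational root is irreducible), g is also irreducible (irreducibility is preserved under the substitution x → x + 24). Hence m_α(x) = x^3 + 72x^2 + 1728x + 13747.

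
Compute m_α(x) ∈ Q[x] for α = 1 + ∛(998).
m_α(x) = x^3 - 3x^2 + 3x - 999

Set β = α - 1 = ∛(998), so β^3 = 998. Then (α - 1)^3 - 998 = 0, i.e. α is a root of g(x) = (x - 1)^3 - 998 = x^3 - 3x^2 + 3x - 999. Since g(x) = h(x - 1) where h(x) = x^3 - 998, and h is irreducible over Q (because 998 is not a perfect cube, so h has no rational root, and a monic cubic with no rational root is irreducible), g is also irreducible (irreducibility is preserved under the substitution x → x - 1). Hence m_α(x) = x^3 - 3x^2 + 3x - 999.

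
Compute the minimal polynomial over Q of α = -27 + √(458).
m_α(x) = x^2 + 54x + 271

From α + 27 = √(458), squaring gives (α + 27)^2 = 458, i.e. α^2 + 54α + 729 = 458, so α^2 + 54α + 271 = 0. The discriminant of x^2 + 54x + 271 is (54)^2 - 4·(271) = 2916 - 1084 = 1832, and 4·(458) is not a perfect square in Q since 458 is squarefree and ≠ 1. Hence x^2 + 54x + 271 is irreducible over Q and is the minimal polynomial of α.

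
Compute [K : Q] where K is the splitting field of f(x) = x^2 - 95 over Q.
[K : Q] = 2

f(x) = x^2 - 95 factors as (x - √95)(x + √95). The splitting field is K = Q(√95). Since 95 is squarefree and > 1, it is not a perfect square, so x^2 - 95 is irreducible over Q and [Q(√95) : Q] = 2. Hence [K : Q] = 2.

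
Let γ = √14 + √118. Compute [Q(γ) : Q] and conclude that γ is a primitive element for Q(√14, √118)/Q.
[Q(γ) : Q] = 4 (equivalently, Q(γ) = Q(√14, √118))

Obviously Q(γ) ⊆ Q(√14, √118), and [Q(√14, √118):Q] = 4 (since 14, 118 are distinct squarefree integers > 1 with 1652 not a perfect square). To show equality we compute the minimal polynomial of γ. From γ = √14 + √118: γ^2 = 14 + 2√(1652) + 118 = 132 + 2√(1652), so γ^2 - 132 = 2√(1652); squaring, (γ^2 - 132)^2 = 4·1652, i.e. γ^4 - 264γ^2 + 17424 - 6608 = 0, i.e. γ^4 - 264γ^2 + 10816 = 0. So γ is a root of x^4 - 264x^2 + 10816. This polynomial is irreducible over Q: it has no rational root (each ±√14 ± √118 is irrational), and any factorization into two quadratics over Q would force √(1652) ∈ Q (pairing opposite roots) or √14, √118 ∈ Q (other pairings), all impossible. Hence [Q(γ):Q] = 4 = [Q(√14, √118):Q], so Q(γ) = Q(√14, √118).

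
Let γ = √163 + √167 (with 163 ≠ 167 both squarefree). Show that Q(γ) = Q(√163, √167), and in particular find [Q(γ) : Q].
[Q(γ) : Q] = 4 (equivalently, Q(γ) = Q(√163, √167))

Obviously Q(γ) ⊆ Q(√163, √167), and [Q(√163, √167):Q] = 4 (since 163, 167 are distinct squarefree integers > 1 with 27221 not a perfect square). To show equality we compute the minimal polynomial of γ. From γ = √163 + √167: γ^2 = 163 + 2√(27221) + 167 = 330 + 2√(27221), so γ^2 - 330 = 2√(27221); squaring, (γ^2 - 330)^2 = 4·27221, i.e. γ^4 - 660γ^2 + 108900 - 108884 = 0, i.e. γ^4 - 660γ^2 + 16 = 0. So γ is a root of x^4 - 660x^2 + 16. This polynomial is irreducible over Q: it has no rational root (each ±√163 ± √167 is irrational), and any factorization into two quadratics over Q would force √(27221) ∈ Q (pairing opposite roots) or √163, √167 ∈ Q (other pairings), all impossible. Hence [Q(γ):Q] = 4 = [Q(√163, √167):Q], so Q(γ) = Q(√163, √167).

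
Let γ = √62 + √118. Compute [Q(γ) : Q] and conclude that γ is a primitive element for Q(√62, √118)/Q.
[Q(γ) : Q] = 4 (equivalently, Q(γ) = Q(√62, √118))

Obviously Q(γ) ⊆ Q(√62, √118), and [Q(√62, √118):Q] = 4 (since 62, 118 are distinct squarefree integers > 1 with 7316 not a perfect square). To show equality we compute the minimal polynomial of γ. From γ = √62 + √118: γ^2 = 62 + 2√(7316) + 118 = 180 + 2√(7316), so γ^2 - 180 = 2√(7316); squaring, (γ^2 - 180)^2 = 4·7316, i.e. γ^4 - 360γ^2 + 32400 - 29264 = 0, i.e. γ^4 - 360γ^2 + 3136 = 0. So γ is a root of x^4 - 360x^2 + 3136. This polynomial is irreducible over Q: it has no rational root (each ±√62 ± √118 is irrational), and any factorization into two quadratics over Q would force √(7316) ∈ Q (pairing opposite roots) or √62, √118 ∈ Q (other pairings), all impossible. Hence [Q(γ):Q] = 4 = [Q(√62, √118):Q], so Q(γ) = Q(√62, √118).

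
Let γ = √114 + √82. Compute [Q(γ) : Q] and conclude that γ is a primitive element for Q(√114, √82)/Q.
[Q(γ) : Q] = 4 (equivalently, Q(γ) = Q(√114, √82))

Obviously Q(γ) ⊆ Q(√114, √82), and [Q(√114, √82):Q] = 4 (since 114, 82 are distinct squarefree integers > 1 with 9348 not a perfect square). To show equality we compute the minimal polynomial of γ. From γ = √114 + √82: γ^2 = 114 + 2√(9348) + 82 = 196 + 2√(9348), so γ^2 - 196 = 2√(9348); squaring, (γ^2 - 196)^2 = 4·9348, i.e. γ^4 - 392γ^2 + 38416 - 37392 = 0, i.e. γ^4 - 392γ^2 + 1024 = 0. So γ is a root of x^4 - 392x^2 + 1024. This polynomial is irreducible over Q: it has no rational root (each ±√114 ± √82 is irrational), and any factorization into two quadratics over Q would force √(9348) ∈ Q (pairing opposite roots) or √114, √82 ∈ Q (other pairings), all impossible. Hence [Q(γ):Q] = 4 = [Q(√114, √82):Q], so Q(γ) = Q(√114, √82).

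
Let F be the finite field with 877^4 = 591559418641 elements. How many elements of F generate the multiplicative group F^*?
There are φ(591559418640) = 155231797248 primitive elements

F_q^* is cyclic of order q - 1 = 591559418640. A cyclic group of order m has exactly φ(m) generators. Here m = 591559418640 = 2^4 · 3 · 5 · 73 · 439 · 76913, so the number of primitive elements is φ(591559418640) = 155231797248.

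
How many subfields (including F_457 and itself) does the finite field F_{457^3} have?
F_{457^3} has 2 subfields

The subfields of F_{p^n} are exactly the fields F_{p^d} for d | n (each is the fixed field of the unique index-d subgroup of Gal(F_{p^n}/F_p) ≅ Z/nZ). The divisors of n = 3 are {1, 3}, giving 2 subfields: F_{457^1}, F_{457^3}.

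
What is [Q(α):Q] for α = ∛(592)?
[Q(α):Q] = 3

The minimal polynomial of α is x^3 - 592, irreducible over Q since 592 is not a perfect cube (so x^3 - 592 has no rational root). Hence [Q(α):Q] = deg(m_α) = 3.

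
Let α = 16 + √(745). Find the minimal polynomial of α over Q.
m_α(x) = x^2 - 32x - 489

From α - 16 = √(745), squaring gives (α - 16)^2 = 745, i.e. α^2 - 32α + 256 = 745, so α^2 - 32α - 489 = 0. The discriminant of x^2 - 32x - 489 is (-32)^2 - 4·(-489) = 1024 + 1956 = 2980, and 4·(745) is not a perfect square in Q since 745 is squarefree and ≠ 1. Hence x^2 - 32x - 489 is irreducible over Q and is the minimal polynomial of α.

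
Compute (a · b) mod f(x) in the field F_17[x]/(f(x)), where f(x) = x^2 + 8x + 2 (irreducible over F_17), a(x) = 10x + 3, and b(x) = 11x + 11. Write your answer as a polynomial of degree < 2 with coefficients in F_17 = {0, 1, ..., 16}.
a · b ≡ 11x (mod f(x))

Multiply in F_17[x]: a(x)·b(x) = (10x + 3)·(11x + 11) = 8x^2 + 7x + 16. This has degree ≥ 2, so divide by f(x) over F_17: 8x^2 + 7x + 16 = (8)·(x^2 + 8x + 2) + (11x). Hence a·b ≡ 11x (mod f). (F_17[x]/(f) is a field with 17^2 = 289 elements since f is irreducible of degree 2.)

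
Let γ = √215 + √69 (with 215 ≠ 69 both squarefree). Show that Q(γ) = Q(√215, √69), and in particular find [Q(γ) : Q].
[Q(γ) : Q] = 4 (equivalently, Q(γ) = Q(√215, √69))

Obviously Q(γ) ⊆ Q(√215, √69), and [Q(√215, √69):Q] = 4 (since 215, 69 are distinct squarefree integers > 1 with 14835 not a perfect square). To show equality we compute the minimal polynomial of γ. From γ = √215 + √69: γ^2 = 215 + 2√(14835) + 69 = 284 + 2√(14835), so γ^2 - 284 = 2√(14835); squaring, (γ^2 - 284)^2 = 4·14835, i.e. γ^4 - 568γ^2 + 80656 - 59340 = 0, i.e. γ^4 - 568γ^2 + 21316 = 0. So γ is a root of x^4 - 568x^2 + 21316. This polynomial is irreducible over Q: it has no rational root (each ±√215 ± √69 is irrational), and any factorization into two quadratics over Q would force √(14835) ∈ Q (pairing opposite roots) or √215, √69 ∈ Q (other pairings), all impossible. Hence [Q(γ):Q] = 4 = [Q(√215, √69):Q], so Q(γ) = Q(√215, √69).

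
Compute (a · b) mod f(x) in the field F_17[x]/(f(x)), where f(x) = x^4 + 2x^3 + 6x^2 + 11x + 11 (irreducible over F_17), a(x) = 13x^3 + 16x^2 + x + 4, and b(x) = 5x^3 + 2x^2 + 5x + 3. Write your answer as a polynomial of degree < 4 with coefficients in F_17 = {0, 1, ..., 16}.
a · b ≡ 16x^3 + 13x^2 + 3x (mod f(x))

Multiply in F_17[x]: a(x)·b(x) = (13x^3 + 16x^2 + x + 4)·(5x^3 + 2x^2 + 5x + 3) = 14x^6 + 4x^5 + 5x^3 + 10x^2 + 6x + 12. This has degree ≥ 4, so divide by f(x) over F_17: 14x^6 + 4x^5 + 5x^3 + 10x^2 + 6x + 12 = (14x^2 + 10x + 15)·(x^4 + 2x^3 + 6x^2 + 11x + 11) + (16x^3 + 13x^2 + 3x). Hence a·b ≡ 16x^3 + 13x^2 + 3x (mod f). (F_17[x]/(f) is a field with 17^4 = 83521 elements since f is irreducible of degree 4.)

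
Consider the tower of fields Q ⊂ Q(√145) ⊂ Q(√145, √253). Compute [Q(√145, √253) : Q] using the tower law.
[Q(√145, √253) : Q] = 4

[Q(√145):Q] = 2 (min poly x^2 - 145, irreducible since 145 is squarefree > 1). For the top step, suppose √253 ∈ Q(√145), say √253 = c + d√145 with c, d ∈ Q. Squaring: 253 = c^2 + 145d^2 + 2cd√145. Since √145 ∉ Q this forces 2cd = 0. If d = 0 then √253 = c ∈ Q, contradicting 253 squarefree > 1. If c = 0 then 253 = 145d^2, so 145·253 = (145d)^2 is a perfect square in Q — but 145·253 = 36685 is not a perfect square (since 145 and 253 are distinct squarefree integers). Contradiction. Hence √253 ∉ Q(√145), so x^2 - 253 stays irreducible over Q(√145) and [Q(√145, √253) : Q(√145)] = 2. By the tower law, [Q(√145, √253) : Q] = 2 · 2 = 4.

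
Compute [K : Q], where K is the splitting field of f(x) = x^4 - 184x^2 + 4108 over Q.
[K : Q] = 4

Solving the quadratic in x^2: x^2 = (184 ± √(184^2 - 4·4108))/2 = (184 ± √17424)/2 = (184 ± 132)/2, giving x^2 = 158 or x^2 = 26. So f(x) = (x^2 - 158)(x^2 - 26) and the roots of f are ±√158, ±√26. Hence the splitting field is K = Q(√158, √26). Since 158 and 26 are distinct squarefree integers > 1, their product 4108 is not a perfect square, so √26 ∉ Q(√158). By the tower law [K:Q] = [Q(√158,√26):Q(√158)] · [Q(√158):Q] = 2 · 2 = 4.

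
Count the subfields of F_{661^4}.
F_{661^4} has 3 subfields

The subfields of F_{p^n} are exactly the fields F_{p^d} for d | n (each is the fixed field of the unique index-d subgroup of Gal(F_{p^n}/F_p) ≅ Z/nZ). The divisors of n = 4 are {1, 2, 4}, giving 3 subfields: F_{661^1}, F_{661^2}, F_{661^4}.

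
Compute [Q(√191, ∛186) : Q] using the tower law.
[Q(√191, ∛186) : Q] = 6

Let L = Q(√191, ∛186). Since Q(√191) ⊂ L and [Q(√191):Q] = 2, the tower law gives 2 | [L:Q]. Likewise Q(∛186) ⊂ L with [Q(∛186):Q] = 3 (because 186 is not a perfect cube), so 3 | [L:Q]. As gcd(2,3) = 1, [L:Q] is divisible by 6. Conversely L is generated over Q by √191 and ∛186, so [L:Q] ≤ 2·3 = 6. Therefore [Q(√191, ∛186) : Q] = 6.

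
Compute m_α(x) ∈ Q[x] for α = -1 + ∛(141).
m_α(x) = x^3 + 3x^2 + 3x - 140

Set β = α + 1 = ∛(141), so β^3 = 141. Then (α + 1)^3 - 141 = 0, i.e. α is a root of g(x) = (x + 1)^3 - 141 = x^3 + 3x^2 + 3x - 140. Since g(x) = h(x + 1) where h(x) = x^3 - 141, and h is irreducible over Q (because 141 is not a perfect cube, so h has no rational root, and a monic cubic with no rational root is irreducible), g is also irreducible (irreducibility is preserved under the substitution x → x + 1). Hence m_α(x) = x^3 + 3x^2 + 3x - 140.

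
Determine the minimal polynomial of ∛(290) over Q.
m_α(x) = x^3 - 290

α satisfies α^3 = 290, so x^3 - 290 annihilates α. By the rational root test, a rational root p/q (in lowest terms) of x^3 - 290 would satisfy p^3 = 290 q^3, forcing q = 1 and p^3 = 290; but 290 is not a perfect cube, contradiction. A monic cubic over Q with no rational root is irreducible (any nontrivial factorization would include a linear factor). Hence x^3 - 290 is the minimal polynomial of α, and in particular [Q(α):Q] = 3.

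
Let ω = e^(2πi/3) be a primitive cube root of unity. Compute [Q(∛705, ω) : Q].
[Q(∛705, ω) : Q] = 6

[Q(∛705):Q] = 3 (min poly x^3 - 705, irreducible since 705 is not a perfect cube). [Q(ω):Q] = 2 (min poly x^2 + x + 1). Since Q(∛705) ⊂ R and ω ∉ R, we have ω ∉ Q(∛705), so x^2 + x + 1 remains irreducible over Q(∛705) and [Q(∛705, ω) : Q(∛705)] = 2. By the tower law, [Q(∛705, ω) : Q] = 3 · 2 = 6. (In fact Q(∛705, ω) is the splitting field of x^3 - 705 over Q.)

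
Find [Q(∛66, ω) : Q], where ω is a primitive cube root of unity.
[Q(∛66, ω) : Q] = 6

[Q(∛66):Q] = 3 (min poly x^3 - 66, irreducible since 66 is not a perfect cube). [Q(ω):Q] = 2 (min poly x^2 + x + 1). Since Q(∛66) ⊂ R and ω ∉ R, we have ω ∉ Q(∛66), so x^2 + x + 1 remains irreducible over Q(∛66) and [Q(∛66, ω) : Q(∛66)] = 2. By the tower law, [Q(∛66, ω) : Q] = 3 · 2 = 6. (In fact Q(∛66, ω) is the splitting field of x^3 - 66 over Q.)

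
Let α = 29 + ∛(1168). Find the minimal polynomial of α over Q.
m_α(x) = x^3 - 87x^2 + 2523x - 25557

Set β = α - 29 = ∛(1168), so β^3 = 1168. Then (α - 29)^3 - 1168 = 0, i.e. α is a root of g(x) = (x - 29)^3 - 1168 = x^3 - 87x^2 + 2523x - 25557. Since g(x) = h(x - 29) where h(x) = x^3 - 1168, and h is irreducible over Q (because 1168 is not a perfect cube, so h has no rational root, and a monic cubic with no rational root is irreducible), g is also irreducible (irreducibility is preserved under the substitution x → x - 29). Hence m_α(x) = x^3 - 87x^2 + 2523x - 25557.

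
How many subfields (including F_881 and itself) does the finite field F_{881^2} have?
F_{881^2} has 2 subfields

The subfields of F_{p^n} are exactly the fields F_{p^d} for d | n (each is the fixed field of the unique index-d subgroup of Gal(F_{p^n}/F_p) ≅ Z/nZ). The divisors of n = 2 are {1, 2}, giving 2 subfields: F_{881^1}, F_{881^2}.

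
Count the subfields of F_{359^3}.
F_{359^3} has 2 subfields

The subfields of F_{p^n} are exactly the fields F_{p^d} for d | n (each is the fixed field of the unique index-d subgroup of Gal(F_{p^n}/F_p) ≅ Z/nZ). The divisors of n = 3 are {1, 3}, giving 2 subfields: F_{359^1}, F_{359^3}.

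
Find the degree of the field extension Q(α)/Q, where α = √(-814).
[Q(α):Q] = 2

[Q(α):Q] equals the degree of the minimal polynomial of α. Here α^2 = -814 and x^2 + 814 is irreducible (d = -814 is squarefree, ≠ 1, hence not a square), so deg(m_α) = 2. Thus [Q(α):Q] = 2.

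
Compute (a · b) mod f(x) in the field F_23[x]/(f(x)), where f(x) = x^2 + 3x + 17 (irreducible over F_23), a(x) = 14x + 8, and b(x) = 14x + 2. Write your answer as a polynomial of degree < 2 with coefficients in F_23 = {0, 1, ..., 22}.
a · b ≡ 12x + 19 (mod f(x))

Multiply in F_23[x]: a(x)·b(x) = (14x + 8)·(14x + 2) = 12x^2 + 2x + 16. This has degree ≥ 2, so divide by f(x) over F_23: 12x^2 + 2x + 16 = (12)·(x^2 + 3x + 17) + (12x + 19). Hence a·b ≡ 12x + 19 (mod f). (F_23[x]/(f) is a field with 23^2 = 529 elements since f is irreducible of degree 2.)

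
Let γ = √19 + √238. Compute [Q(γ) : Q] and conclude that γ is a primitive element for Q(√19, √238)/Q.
[Q(γ) : Q] = 4 (equivalently, Q(γ) = Q(√19, √238))

Obviously Q(γ) ⊆ Q(√19, √238), and [Q(√19, √238):Q] = 4 (since 19, 238 are distinct squarefree integers > 1 with 4522 not a perfect square). To show equality we compute the minimal polynomial of γ. From γ = √19 + √238: γ^2 = 19 + 2√(4522) + 238 = 257 + 2√(4522), so γ^2 - 257 = 2√(4522); squaring, (γ^2 - 257)^2 = 4·4522, i.e. γ^4 - 514γ^2 + 66049 - 18088 = 0, i.e. γ^4 - 514γ^2 + 47961 = 0. So γ is a root of x^4 - 514x^2 + 47961. This polynomial is irreducible over Q: it has no rational root (each ±√19 ± √238 is irrational), and any factorization into two quadratics over Q would force √(4522) ∈ Q (pairing opposite roots) or √19, √238 ∈ Q (other pairings), all impossible. Hence [Q(γ):Q] = 4 = [Q(√19, √238):Q], so Q(γ) = Q(√19, √238).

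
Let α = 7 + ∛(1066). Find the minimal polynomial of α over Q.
m_α(x) = x^3 - 21x^2 + 147x - 1409

Set β = α - 7 = ∛(1066), so β^3 = 1066. Then (α - 7)^3 - 1066 = 0, i.e. α is a root of g(x) = (x - 7)^3 - 1066 = x^3 - 21x^2 + 147x - 1409. Since g(x) = h(x - 7) where h(x) = x^3 - 1066, and h is irreducible over Q (because 1066 is not a perfect cube, so h has no rational root, and a monic cubic with no rational root is irreducible), g is also irreducible (irreducibility is preserved under the substitution x → x - 7). Hence m_α(x) = x^3 - 21x^2 + 147x - 1409.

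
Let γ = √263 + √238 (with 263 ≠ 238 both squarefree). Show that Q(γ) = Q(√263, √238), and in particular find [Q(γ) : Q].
[Q(γ) : Q] = 4 (equivalently, Q(γ) = Q(√263, √238))

Obviously Q(γ) ⊆ Q(√263, √238), and [Q(√263, √238):Q] = 4 (since 263, 238 are distinct squarefree integers > 1 with 62594 not a perfect square). To show equality we compute the minimal polynomial of γ. From γ = √263 + √238: γ^2 = 263 + 2√(62594) + 238 = 501 + 2√(62594), so γ^2 - 501 = 2√(62594); squaring, (γ^2 - 501)^2 = 4·62594, i.e. γ^4 - 1002γ^2 + 251001 - 250376 = 0, i.e. γ^4 - 1002γ^2 + 625 = 0. So γ is a root of x^4 - 1002x^2 + 625. This polynomial is irreducible over Q: it has no rational root (each ±√263 ± √238 is irrational), and any factorization into two quadratics over Q would force √(62594) ∈ Q (pairing opposite roots) or √263, √238 ∈ Q (other pairings), all impossible. Hence [Q(γ):Q] = 4 = [Q(√263, √238):Q], so Q(γ) = Q(√263, √238).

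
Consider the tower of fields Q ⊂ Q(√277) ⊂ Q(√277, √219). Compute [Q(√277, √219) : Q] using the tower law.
[Q(√277, √219) : Q] = 4

[Q(√277):Q] = 2 (min poly x^2 - 277, irreducible since 277 is squarefree > 1). For the top step, suppose √219 ∈ Q(√277), say √219 = c + d√277 with c, d ∈ Q. Squaring: 219 = c^2 + 277d^2 + 2cd√277. Since √277 ∉ Q this forces 2cd = 0. If d = 0 then √219 = c ∈ Q, contradicting 219 squarefree > 1. If c = 0 then 219 = 277d^2, so 277·219 = (277d)^2 is a perfect square in Q — but 277·219 = 60663 is not a perfect square (since 277 and 219 are distinct squarefree integers). Contradiction. Hence √219 ∉ Q(√277), so x^2 - 219 stays irreducible over Q(√277) and [Q(√277, √219) : Q(√277)] = 2. By the tower law, [Q(√277, √219) : Q] = 2 · 2 = 4.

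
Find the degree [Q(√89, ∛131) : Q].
[Q(√89, ∛131) : Q] = 6

Let L = Q(√89, ∛131). Since Q(√89) ⊂ L and [Q(√89):Q] = 2, the tower law gives 2 | [L:Q]. Likewise Q(∛131) ⊂ L with [Q(∛131):Q] = 3 (because 131 is not a perfect cube), so 3 | [L:Q]. As gcd(2,3) = 1, [L:Q] is divisible by 6. Conversely L is generated over Q by √89 and ∛131, so [L:Q] ≤ 2·3 = 6. Therefore [Q(√89, ∛131) : Q] = 6.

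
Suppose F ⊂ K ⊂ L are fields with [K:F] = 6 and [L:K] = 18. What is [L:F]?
[L:F] = 108

The tower law says that for any tower of field extensions F ⊂ K ⊂ L with finite degrees, [L:F] = [L:K] · [K:F]. Here this gives [L:F] = 18 · 6 = 108.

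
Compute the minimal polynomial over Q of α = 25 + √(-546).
m_α(x) = x^2 - 50x + 1171

From α - 25 = √(-546), squaring gives (α - 25)^2 = -546, i.e. α^2 - 50α + 625 = -546, so α^2 - 50α + 1171 = 0. The discriminant of x^2 - 50x + 1171 is (-50)^2 - 4·(1171) = 2500 - 4684 = -2184, and 4·(-546) is not a perfect square in Q since -546 is squarefree and ≠ 1. Hence x^2 - 50x + 1171 is irreducible over Q and is the minimal polynomial of α.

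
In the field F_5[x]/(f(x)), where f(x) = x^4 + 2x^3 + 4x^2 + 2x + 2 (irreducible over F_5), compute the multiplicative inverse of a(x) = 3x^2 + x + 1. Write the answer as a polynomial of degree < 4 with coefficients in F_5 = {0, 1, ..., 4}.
a(x)^(-1) ≡ 4x^3 + 4x^2 + 3x (mod f(x))

Since f is irreducible over F_5, F_5[x]/(f) is a field and a(x) ≠ 0 has an inverse. Apply the extended Euclidean algorithm to f(x) and a(x) in F_5[x]: f(x) = (2x^2 + 4)·a(x) + (3x + 3);  a(x) = (x + 1)·(3x + 3) + (3). The last nonzero remainder is the constant 3 = gcd(f, a) in F_5. Back-substituting through the division chain expresses 3 = s(x)·a(x) + t(x)·f(x) with s(x) ≡ 2x^3 + 2x^2 + 4x (mod f), so (2x^3 + 2x^2 + 4x)·a(x) ≡ 3 (mod f). Multiplying by 3^(-1) ≡ 2 in F_5 gives a(x)^(-1) ≡ 2·(2x^3 + 2x^2 + 4x) ≡ 4x^3 + 4x^2 + 3x (mod f). Check: (3x^2 + x + 1)·(4x^3 + 4x^2 + 3x) = 2x^5 + x^4 + 2x^3 + 2x^2 + 3x ≡ 1 (mod x^4 + 2x^3 + 4x^2 + 2x + 2).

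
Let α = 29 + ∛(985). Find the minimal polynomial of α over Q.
m_α(x) = x^3 - 87x^2 + 2523x - 25374

Set β = α - 29 = ∛(985), so β^3 = 985. Then (α - 29)^3 - 985 = 0, i.e. α is a root of g(x) = (x - 29)^3 - 985 = x^3 - 87x^2 + 2523x - 25374. Since g(x) = h(x - 29) where h(x) = x^3 - 985, and h is irreducible over Q (because 985 is not a perfect cube, so h has no rational root, and a monic cubic with no rational root is irreducible), g is also irreducible (irreducibility is preserved under the substitution x → x - 29). Hence m_α(x) = x^3 - 87x^2 + 2523x - 25374.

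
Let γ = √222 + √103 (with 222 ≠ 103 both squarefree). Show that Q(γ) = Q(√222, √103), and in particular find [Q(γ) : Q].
[Q(γ) : Q] = 4 (equivalently, Q(γ) = Q(√222, √103))

Obviously Q(γ) ⊆ Q(√222, √103), and [Q(√222, √103):Q] = 4 (since 222, 103 are distinct squarefree integers > 1 with 22866 not a perfect square). To show equality we compute the minimal polynomial of γ. From γ = √222 + √103: γ^2 = 222 + 2√(22866) + 103 = 325 + 2√(22866), so γ^2 - 325 = 2√(22866); squaring, (γ^2 - 325)^2 = 4·22866, i.e. γ^4 - 650γ^2 + 105625 - 91464 = 0, i.e. γ^4 - 650γ^2 + 14161 = 0. So γ is a root of x^4 - 650x^2 + 14161. This polynomial is irreducible over Q: it has no rational root (each ±√222 ± √103 is irrational), and any factorization into two quadratics over Q would force √(22866) ∈ Q (pairing opposite roots) or √222, √103 ∈ Q (other pairings), all impossible. Hence [Q(γ):Q] = 4 = [Q(√222, √103):Q], so Q(γ) = Q(√222, √103).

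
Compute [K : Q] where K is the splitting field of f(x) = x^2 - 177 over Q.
[K : Q] = 2

f(x) = x^2 - 177 factors as (x - √177)(x + √177). The splitting field is K = Q(√177). Since 177 is squarefree and > 1, it is not a perfect square, so x^2 - 177 is irreducible over Q and [Q(√177) : Q] = 2. Hence [K : Q] = 2.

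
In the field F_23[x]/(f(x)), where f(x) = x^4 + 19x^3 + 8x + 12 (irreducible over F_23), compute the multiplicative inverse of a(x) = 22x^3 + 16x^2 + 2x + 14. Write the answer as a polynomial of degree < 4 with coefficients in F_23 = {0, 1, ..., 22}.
a(x)^(-1) ≡ 18x^3 + 9x^2 + 19x + 5 (mod f(x))

Since f is irreducible over F_23, F_23[x]/(f) is a field and a(x) ≠ 0 has an inverse. Apply the extended Euclidean algorithm to f(x) and a(x) in F_23[x]: f(x) = (22x + 11)·a(x) + (10x^2 + 19);  a(x) = (16x + 20)·(10x^2 + 19) + (20x + 2);  (10x^2 + 19) = (12x + 8)·(20x + 2) + (3). The last nonzero remainder is the constant 3 = gcd(f, a) in F_23. Back-substituting through the division chain expresses 3 = s(x)·a(x) + t(x)·f(x) with s(x) ≡ 8x^3 + 4x^2 + 11x + 15 (mod f), so (8x^3 + 4x^2 + 11x + 15)·a(x) ≡ 3 (mod f). Multiplying by 3^(-1) ≡ 8 in F_23 gives a(x)^(-1) ≡ 8·(8x^3 + 4x^2 + 11x + 15) ≡ 18x^3 + 9x^2 + 19x + 5 (mod f). Check: (22x^3 + 16x^2 + 2x + 14)·(18x^3 + 9x^2 + 19x + 5) = 5x^6 + 3x^5 + 17x^3 + 14x^2 + 1 ≡ 1 (mod x^4 + 19x^3 + 8x + 12).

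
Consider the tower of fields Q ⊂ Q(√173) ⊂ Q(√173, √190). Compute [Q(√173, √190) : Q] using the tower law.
[Q(√173, √190) : Q] = 4

[Q(√173):Q] = 2 (min poly x^2 - 173, irreducible since 173 is squarefree > 1). For the top step, suppose √190 ∈ Q(√173), say √190 = c + d√173 with c, d ∈ Q. Squaring: 190 = c^2 + 173d^2 + 2cd√173. Since √173 ∉ Q this forces 2cd = 0. If d = 0 then √190 = c ∈ Q, contradicting 190 squarefree > 1. If c = 0 then 190 = 173d^2, so 173·190 = (173d)^2 is a perfect square in Q — but 173·190 = 32870 is not a perfect square (since 173 and 190 are distinct squarefree integers). Contradiction. Hence √190 ∉ Q(√173), so x^2 - 190 stays irreducible over Q(√173) and [Q(√173, √190) : Q(√173)] = 2. By the tower law, [Q(√173, √190) : Q] = 2 · 2 = 4.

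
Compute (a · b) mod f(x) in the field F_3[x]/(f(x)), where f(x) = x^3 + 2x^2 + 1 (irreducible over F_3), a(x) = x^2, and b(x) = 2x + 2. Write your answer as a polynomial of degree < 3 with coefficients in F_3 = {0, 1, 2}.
a · b ≡ x^2 + 1 (mod f(x))

Multiply in F_3[x]: a(x)·b(x) = (x^2)·(2x + 2) = 2x^3 + 2x^2. This has degree ≥ 3, so divide by f(x) over F_3: 2x^3 + 2x^2 = (2)·(x^3 + 2x^2 + 1) + (x^2 + 1). Hence a·b ≡ x^2 + 1 (mod f). (F_3[x]/(f) is a field with 3^3 = 27 elements since f is irreducible of degree 3.)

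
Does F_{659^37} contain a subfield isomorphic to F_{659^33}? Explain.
No: F_{659^33} is not a subfield of F_{659^37}

F_{p^m} embeds in F_{p^n} iff m | n. Here 33 ∤ 37 (since 37 = 1·33 + 4 with remainder 4 ≠ 0), so F_{659^33} is not a subfield of F_{659^37}. Equivalently: if it were, the tower law would give 33 = [F_{659^33}:F_659] dividing [F_{659^37}:F_659] = 37, contradiction.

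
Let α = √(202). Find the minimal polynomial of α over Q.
m_α(x) = x^2 - 202

α satisfies α^2 - 202 = 0, so x^2 - 202 annihilates α. Since d = 202 is squarefree and ≠ 1, it is not a perfect square in Q, so x^2 - 202 has no rational root and is therefore irreducible over Q (a degree-2 polynomial over a field is irreducible iff it has no root). Hence m_α(x) = x^2 - 202.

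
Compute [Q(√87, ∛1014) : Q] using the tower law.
[Q(√87, ∛1014) : Q] = 6

Let L = Q(√87, ∛1014). Since Q(√87) ⊂ L and [Q(√87):Q] = 2, the tower law gives 2 | [L:Q]. Likewise Q(∛1014) ⊂ L with [Q(∛1014):Q] = 3 (because 1014 is not a perfect cube), so 3 | [L:Q]. As gcd(2,3) = 1, [L:Q] is divisible by 6. Conversely L is generated over Q by √87 and ∛1014, so [L:Q] ≤ 2·3 = 6. Therefore [Q(√87, ∛1014) : Q] = 6.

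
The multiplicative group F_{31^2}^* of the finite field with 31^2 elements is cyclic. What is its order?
|F_{31^2}^*| = 960

F_{31^2} has 31^2 = 961 elements; its multiplicative group consists of all nonzero elements, so |F_{31^2}^*| = 961 - 1 = 960. (It is cyclic since any finite subgroup of the multiplicative group of a field is cyclic.)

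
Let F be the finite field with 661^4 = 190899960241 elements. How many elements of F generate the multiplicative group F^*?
There are φ(190899960240) = 46138752000 primitive elements

F_q^* is cyclic of order q - 1 = 190899960240. A cyclic group of order m has exactly φ(m) generators. Here m = 190899960240 = 2^4 · 3 · 5 · 11 · 331 · 218461, so the number of primitive elements is φ(190899960240) = 46138752000.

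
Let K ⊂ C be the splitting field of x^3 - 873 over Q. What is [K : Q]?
[K : Q] = 6

The roots of x^3 - 873 are ∛873, ω∛873, ω^2∛873 where ω = e^(2πi/3) is a primitive cube root of unity, so K = Q(∛873, ω). Now [Q(∛873):Q] = 3 (since 873 is not a perfect cube, x^3 - 873 is irreducible) and [Q(ω):Q] = 2. Both 2 and 3 divide [K:Q], and [K:Q] ≤ 3·2 = 6, so [K:Q] = 6. (Equivalently: Q(∛873) ⊂ R but ω ∉ R, so [K : Q(∛873)] = 2.)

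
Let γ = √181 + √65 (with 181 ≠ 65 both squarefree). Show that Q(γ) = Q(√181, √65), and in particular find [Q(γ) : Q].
[Q(γ) : Q] = 4 (equivalently, Q(γ) = Q(√181, √65))

Obviously Q(γ) ⊆ Q(√181, √65), and [Q(√181, √65):Q] = 4 (since 181, 65 are distinct squarefree integers > 1 with 11765 not a perfect square). To show equality we compute the minimal polynomial of γ. From γ = √181 + √65: γ^2 = 181 + 2√(11765) + 65 = 246 + 2√(11765), so γ^2 - 246 = 2√(11765); squaring, (γ^2 - 246)^2 = 4·11765, i.e. γ^4 - 492γ^2 + 60516 - 47060 = 0, i.e. γ^4 - 492γ^2 + 13456 = 0. So γ is a root of x^4 - 492x^2 + 13456. This polynomial is irreducible over Q: it has no rational root (each ±√181 ± √65 is irrational), and any factorization into two quadratics over Q would force √(11765) ∈ Q (pairing opposite roots) or √181, √65 ∈ Q (other pairings), all impossible. Hence [Q(γ):Q] = 4 = [Q(√181, √65):Q], so Q(γ) = Q(√181, √65).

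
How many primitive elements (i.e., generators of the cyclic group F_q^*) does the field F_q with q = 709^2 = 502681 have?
There are φ(502680) = 129920 primitive elements

F_q^* is cyclic of order q - 1 = 502680. A cyclic group of order m has exactly φ(m) generators. Here m = 502680 = 2^3 · 3 · 5 · 59 · 71, so the number of primitive elements is φ(502680) = 129920.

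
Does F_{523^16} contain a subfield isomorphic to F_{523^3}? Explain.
No: F_{523^3} is not a subfield of F_{523^16}

F_{p^m} embeds in F_{p^n} iff m | n. Here 3 ∤ 16 (since 16 = 5·3 + 1 with remainder 1 ≠ 0), so F_{523^3} is not a subfield of F_{523^16}. Equivalently: if it were, the tower law would give 3 = [F_{523^3}:F_523] dividing [F_{523^16}:F_523] = 16, contradiction.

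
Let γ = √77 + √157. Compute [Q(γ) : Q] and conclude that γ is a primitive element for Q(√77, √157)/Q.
[Q(γ) : Q] = 4 (equivalently, Q(γ) = Q(√77, √157))

Obviously Q(γ) ⊆ Q(√77, √157), and [Q(√77, √157):Q] = 4 (since 77, 157 are distinct squarefree integers > 1 with 12089 not a perfect square). To show equality we compute the minimal polynomial of γ. From γ = √77 + √157: γ^2 = 77 + 2√(12089) + 157 = 234 + 2√(12089), so γ^2 - 234 = 2√(12089); squaring, (γ^2 - 234)^2 = 4·12089, i.e. γ^4 - 468γ^2 + 54756 - 48356 = 0, i.e. γ^4 - 468γ^2 + 6400 = 0. So γ is a root of x^4 - 468x^2 + 6400. This polynomial is irreducible over Q: it has no rational root (each ±√77 ± √157 is irrational), and any factorization into two quadratics over Q would force √(12089) ∈ Q (pairing opposite roots) or √77, √157 ∈ Q (other pairings), all impossible. Hence [Q(γ):Q] = 4 = [Q(√77, √157):Q], so Q(γ) = Q(√77, √157).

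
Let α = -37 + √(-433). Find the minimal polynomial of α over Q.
m_α(x) = x^2 + 74x + 1802

From α + 37 = √(-433), squaring gives (α + 37)^2 = -433, i.e. α^2 + 74α + 1369 = -433, so α^2 + 74α + 1802 = 0. The discriminant of x^2 + 74x + 1802 is (74)^2 - 4·(1802) = 5476 - 7208 = -1732, and 4·(-433) is not a perfect square in Q since -433 is squarefree and ≠ 1. Hence x^2 + 74x + 1802 is irreducible over Q and is the minimal polynomial of α.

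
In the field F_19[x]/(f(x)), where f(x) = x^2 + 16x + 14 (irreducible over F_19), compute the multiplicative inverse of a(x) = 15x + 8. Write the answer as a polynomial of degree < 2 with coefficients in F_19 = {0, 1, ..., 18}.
a(x)^(-1) ≡ 2x + 17 (mod f(x))

Since f is irreducible over F_19, F_19[x]/(f) is a field and a(x) ≠ 0 has an inverse. Apply the extended Euclidean algorithm to f(x) and a(x) in F_19[x]: f(x) = (14x + 5)·a(x) + (12). The last nonzero remainder is the constant 12 = gcd(f, a) in F_19. Back-substituting through the division chain expresses 12 = s(x)·a(x) + t(x)·f(x) with s(x) ≡ 5x + 14 (mod f), so (5x + 14)·a(x) ≡ 12 (mod f). Multiplying by 12^(-1) ≡ 8 in F_19 gives a(x)^(-1) ≡ 8·(5x + 14) ≡ 2x + 17 (mod f). Check: (15x + 8)·(2x + 17) = 11x^2 + 5x + 3 ≡ 1 (mod x^2 + 16x + 14).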